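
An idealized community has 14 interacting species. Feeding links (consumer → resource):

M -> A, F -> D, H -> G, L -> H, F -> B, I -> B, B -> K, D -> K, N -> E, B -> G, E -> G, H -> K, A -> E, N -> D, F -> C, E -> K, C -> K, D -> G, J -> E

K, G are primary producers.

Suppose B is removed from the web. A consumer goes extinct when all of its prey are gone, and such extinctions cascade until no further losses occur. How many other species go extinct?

1

Remove B.
Round 1: I (all prey gone) → extinct.
No further losses. Total secondary extinctions: 1.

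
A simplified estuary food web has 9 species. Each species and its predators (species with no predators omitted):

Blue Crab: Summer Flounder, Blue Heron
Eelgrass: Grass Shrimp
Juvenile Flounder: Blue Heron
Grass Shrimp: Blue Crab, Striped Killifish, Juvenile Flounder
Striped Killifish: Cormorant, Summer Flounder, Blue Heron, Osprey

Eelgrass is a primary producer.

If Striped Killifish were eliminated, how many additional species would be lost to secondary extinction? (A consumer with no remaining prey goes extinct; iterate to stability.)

Remove Striped Killifish.
Round 1: Cormorant (all prey gone), Osprey (all prey gone) → extinct.
No further losses. Total secondary extinctions: 2.

2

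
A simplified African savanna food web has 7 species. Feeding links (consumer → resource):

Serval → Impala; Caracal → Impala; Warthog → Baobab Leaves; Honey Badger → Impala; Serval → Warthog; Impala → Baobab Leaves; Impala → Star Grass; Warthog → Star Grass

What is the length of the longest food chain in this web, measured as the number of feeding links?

2 links

One longest chain: Baobab Leaves → Impala → Caracal.
It has 3 species and 2 links.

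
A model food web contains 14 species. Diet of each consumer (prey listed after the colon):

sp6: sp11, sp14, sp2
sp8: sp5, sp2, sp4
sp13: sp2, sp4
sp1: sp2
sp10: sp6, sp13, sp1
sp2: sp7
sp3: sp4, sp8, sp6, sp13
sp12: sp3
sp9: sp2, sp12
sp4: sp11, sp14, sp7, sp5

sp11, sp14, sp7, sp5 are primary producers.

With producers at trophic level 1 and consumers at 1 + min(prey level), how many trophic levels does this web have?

Producers (level 1): sp11, sp14, sp7, sp5.
Following each consumer down to its lowest-level prey: sp11 → sp4 → sp3 → sp12 (levels 1 through 4).
All prey of sp12 (sp3 3) are at level 3 or above, so sp12 is at level 1 + 3 = 4.
Every consumer has at least one prey at level 3 or below, so none exceeds level 4.

4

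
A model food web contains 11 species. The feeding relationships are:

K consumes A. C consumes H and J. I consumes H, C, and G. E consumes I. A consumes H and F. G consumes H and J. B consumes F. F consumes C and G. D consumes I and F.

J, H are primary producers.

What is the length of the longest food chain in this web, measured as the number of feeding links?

One longest chain: J → C → F → A → K.
It has 5 species and 4 links.

4 links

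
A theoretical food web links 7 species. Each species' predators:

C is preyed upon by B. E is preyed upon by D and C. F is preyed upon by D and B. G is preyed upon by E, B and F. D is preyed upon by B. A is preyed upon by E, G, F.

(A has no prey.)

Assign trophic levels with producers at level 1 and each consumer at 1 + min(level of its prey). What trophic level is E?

Trophic level 2

A is a producer → level 1.
E eats A → level 2.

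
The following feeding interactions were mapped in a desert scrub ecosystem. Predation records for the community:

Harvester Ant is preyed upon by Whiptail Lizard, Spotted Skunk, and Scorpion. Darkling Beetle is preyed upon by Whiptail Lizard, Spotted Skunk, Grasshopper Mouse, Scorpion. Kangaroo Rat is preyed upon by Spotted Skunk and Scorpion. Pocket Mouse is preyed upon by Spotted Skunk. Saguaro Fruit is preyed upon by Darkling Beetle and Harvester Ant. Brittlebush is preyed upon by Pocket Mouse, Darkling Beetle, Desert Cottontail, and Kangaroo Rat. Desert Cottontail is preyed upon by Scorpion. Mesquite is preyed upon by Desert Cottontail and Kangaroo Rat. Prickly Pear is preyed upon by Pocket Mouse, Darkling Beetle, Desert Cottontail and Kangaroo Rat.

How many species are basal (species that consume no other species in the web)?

Basal species (no prey listed): Mesquite, Brittlebush, Prickly Pear, Saguaro Fruit.
Count: 4.

4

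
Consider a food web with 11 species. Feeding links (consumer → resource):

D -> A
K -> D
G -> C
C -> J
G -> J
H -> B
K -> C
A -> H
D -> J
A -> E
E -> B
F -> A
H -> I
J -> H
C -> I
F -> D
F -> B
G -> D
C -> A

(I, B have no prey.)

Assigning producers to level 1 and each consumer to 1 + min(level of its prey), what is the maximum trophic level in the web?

Producers (level 1): I, B.
Following each consumer down to its lowest-level prey: B → E → A → D (levels 1 through 4).
All prey of D (A 3, J 3) are at level 3 or above, so D is at level 1 + 3 = 4.
Every consumer has at least one prey at level 3 or below, so none exceeds level 4.

4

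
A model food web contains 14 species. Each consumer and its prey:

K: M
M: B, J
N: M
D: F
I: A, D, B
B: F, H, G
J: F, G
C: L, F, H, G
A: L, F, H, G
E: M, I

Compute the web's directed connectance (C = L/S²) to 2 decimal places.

The web has S = 14 species and L = 23 feeding links.
C = L / S² = 23 / 196 = 0.1173 ≈ 0.12.

C = 0.12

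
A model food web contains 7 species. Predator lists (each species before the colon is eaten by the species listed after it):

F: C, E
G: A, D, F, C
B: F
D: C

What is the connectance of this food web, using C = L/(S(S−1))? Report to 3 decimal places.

C = 0.190

The web has S = 7 species and L = 8 feeding links.
C = L / (S(S−1)) = 8 / 42 = 0.1905 ≈ 0.190.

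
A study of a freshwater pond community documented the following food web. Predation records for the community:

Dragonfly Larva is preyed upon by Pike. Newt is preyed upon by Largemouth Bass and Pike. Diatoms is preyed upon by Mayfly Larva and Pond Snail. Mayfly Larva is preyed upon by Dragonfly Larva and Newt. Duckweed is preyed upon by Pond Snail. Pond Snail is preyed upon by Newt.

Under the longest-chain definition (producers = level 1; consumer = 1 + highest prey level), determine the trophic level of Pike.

Diatoms is a producer → level 1.
Mayfly Larva eats Diatoms → level 2.
Newt eats Mayfly Larva (level 2); other prey at levels: Pond Snail 2 → level 3.
Pike eats Newt (level 3); other prey at levels: Dragonfly Larva 3 → level 4.

Trophic level 4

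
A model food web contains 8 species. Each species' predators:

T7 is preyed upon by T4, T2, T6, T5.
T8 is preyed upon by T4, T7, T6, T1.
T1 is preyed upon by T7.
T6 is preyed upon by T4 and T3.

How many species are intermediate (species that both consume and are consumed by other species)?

Intermediate species (has both prey and predators): T1, T7, T6.
Count: 3.

3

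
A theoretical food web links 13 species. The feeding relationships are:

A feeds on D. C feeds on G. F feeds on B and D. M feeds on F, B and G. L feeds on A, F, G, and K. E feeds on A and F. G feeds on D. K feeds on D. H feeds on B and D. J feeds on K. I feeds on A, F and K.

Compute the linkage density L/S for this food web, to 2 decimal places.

L/S = 1.62

There are L = 21 links among S = 13 species.
L/S = 21/13 = 1.6154 ≈ 1.62.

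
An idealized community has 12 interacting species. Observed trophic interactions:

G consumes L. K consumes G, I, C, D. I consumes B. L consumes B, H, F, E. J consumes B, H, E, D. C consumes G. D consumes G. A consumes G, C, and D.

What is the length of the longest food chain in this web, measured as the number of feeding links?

One longest chain: B → L → G → D → A.
It has 5 species and 4 links.

4 links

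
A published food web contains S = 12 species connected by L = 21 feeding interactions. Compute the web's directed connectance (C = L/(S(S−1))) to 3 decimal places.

The web has S = 12 species and L = 21 feeding links.
C = L / (S(S−1)) = 21 / 132 = 0.1591 ≈ 0.159.

C = 0.159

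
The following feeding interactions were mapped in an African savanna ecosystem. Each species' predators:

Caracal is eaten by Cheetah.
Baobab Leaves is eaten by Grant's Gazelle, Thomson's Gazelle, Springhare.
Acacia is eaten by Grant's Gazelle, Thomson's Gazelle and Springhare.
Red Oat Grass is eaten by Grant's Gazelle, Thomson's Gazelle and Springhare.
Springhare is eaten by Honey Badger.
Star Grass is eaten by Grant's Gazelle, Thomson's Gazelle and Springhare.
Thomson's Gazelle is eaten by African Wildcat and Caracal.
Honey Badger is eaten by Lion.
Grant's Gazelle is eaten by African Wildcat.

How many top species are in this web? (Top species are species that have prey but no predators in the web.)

3

Top species (has prey, but nothing eats it): African Wildcat, Lion, Cheetah.
Count: 3.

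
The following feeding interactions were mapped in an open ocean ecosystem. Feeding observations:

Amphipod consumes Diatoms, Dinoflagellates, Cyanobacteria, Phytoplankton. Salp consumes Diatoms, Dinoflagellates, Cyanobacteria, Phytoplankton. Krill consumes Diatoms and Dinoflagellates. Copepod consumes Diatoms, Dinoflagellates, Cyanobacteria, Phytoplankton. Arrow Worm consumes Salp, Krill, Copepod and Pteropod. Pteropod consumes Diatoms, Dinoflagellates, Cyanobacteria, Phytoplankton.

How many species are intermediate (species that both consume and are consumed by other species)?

Intermediate species (has both prey and predators): Pteropod, Copepod, Salp, Krill.
Count: 4.

4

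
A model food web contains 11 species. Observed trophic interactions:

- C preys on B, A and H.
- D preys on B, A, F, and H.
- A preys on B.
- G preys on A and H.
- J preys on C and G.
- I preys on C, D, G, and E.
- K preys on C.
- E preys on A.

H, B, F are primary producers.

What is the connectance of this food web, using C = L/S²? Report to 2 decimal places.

The web has S = 11 species and L = 18 feeding links.
C = L / S² = 18 / 121 = 0.1488 ≈ 0.15.

C = 0.15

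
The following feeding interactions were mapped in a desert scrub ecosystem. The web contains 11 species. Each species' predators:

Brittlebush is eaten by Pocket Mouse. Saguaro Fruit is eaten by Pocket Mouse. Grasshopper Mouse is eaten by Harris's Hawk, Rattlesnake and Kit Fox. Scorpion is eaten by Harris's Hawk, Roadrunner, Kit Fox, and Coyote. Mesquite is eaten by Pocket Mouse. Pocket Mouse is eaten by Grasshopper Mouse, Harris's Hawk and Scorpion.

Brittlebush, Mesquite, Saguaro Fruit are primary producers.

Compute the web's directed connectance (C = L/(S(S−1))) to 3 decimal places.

C = 0.118

The web has S = 11 species and L = 13 feeding links.
C = L / (S(S−1)) = 13 / 110 = 0.1182 ≈ 0.118.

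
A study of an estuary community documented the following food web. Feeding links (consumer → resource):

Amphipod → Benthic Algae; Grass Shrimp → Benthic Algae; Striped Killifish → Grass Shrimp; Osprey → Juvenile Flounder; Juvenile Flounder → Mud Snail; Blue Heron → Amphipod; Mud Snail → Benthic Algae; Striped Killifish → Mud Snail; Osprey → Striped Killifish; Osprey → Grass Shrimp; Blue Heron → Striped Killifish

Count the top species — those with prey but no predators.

Top species (has prey, but nothing eats it): Osprey, Blue Heron.
Count: 2.

2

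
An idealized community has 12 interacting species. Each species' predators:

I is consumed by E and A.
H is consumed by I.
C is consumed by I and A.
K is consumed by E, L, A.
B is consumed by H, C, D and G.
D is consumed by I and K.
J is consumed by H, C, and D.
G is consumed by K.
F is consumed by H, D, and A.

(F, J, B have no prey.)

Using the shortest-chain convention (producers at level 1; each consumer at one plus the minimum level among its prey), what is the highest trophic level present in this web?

4

Producers (level 1): F, J, B.
Following each consumer down to its lowest-level prey: F → D → K → L (levels 1 through 4).
All prey of L (K 3) are at level 3 or above, so L is at level 1 + 3 = 4.
Every consumer has at least one prey at level 3 or below, so none exceeds level 4.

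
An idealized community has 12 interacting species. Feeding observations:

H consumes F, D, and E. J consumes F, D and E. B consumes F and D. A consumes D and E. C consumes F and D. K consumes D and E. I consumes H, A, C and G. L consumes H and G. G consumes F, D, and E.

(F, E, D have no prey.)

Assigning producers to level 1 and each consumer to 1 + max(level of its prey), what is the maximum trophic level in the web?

Producers (level 1): F, E, D.
F → C → I gives I level 3.
No species has a prey at level 3, so no species reaches level 4.

3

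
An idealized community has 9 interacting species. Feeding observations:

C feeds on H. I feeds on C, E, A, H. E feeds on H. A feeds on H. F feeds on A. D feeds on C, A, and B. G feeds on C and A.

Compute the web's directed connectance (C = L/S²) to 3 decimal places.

C = 0.160

The web has S = 9 species and L = 13 feeding links.
C = L / S² = 13 / 81 = 0.1605 ≈ 0.160.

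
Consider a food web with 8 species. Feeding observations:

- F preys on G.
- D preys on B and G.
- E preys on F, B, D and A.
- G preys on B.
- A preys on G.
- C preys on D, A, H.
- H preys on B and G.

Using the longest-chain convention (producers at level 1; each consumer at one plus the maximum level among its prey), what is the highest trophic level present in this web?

4

Producers (level 1): B.
B → G → F → E gives E level 4.
No species has a prey at level 4, so no species reaches level 5.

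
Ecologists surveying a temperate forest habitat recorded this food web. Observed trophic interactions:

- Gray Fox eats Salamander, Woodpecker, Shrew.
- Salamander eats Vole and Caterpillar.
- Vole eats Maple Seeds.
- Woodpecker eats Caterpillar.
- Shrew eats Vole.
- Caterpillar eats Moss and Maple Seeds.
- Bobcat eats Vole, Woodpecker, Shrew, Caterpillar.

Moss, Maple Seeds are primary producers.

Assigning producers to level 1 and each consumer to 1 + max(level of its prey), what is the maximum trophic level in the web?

Producers (level 1): Moss, Maple Seeds.
Moss → Caterpillar → Woodpecker → Gray Fox gives Gray Fox level 4.
No species has a prey at level 4, so no species reaches level 5.

4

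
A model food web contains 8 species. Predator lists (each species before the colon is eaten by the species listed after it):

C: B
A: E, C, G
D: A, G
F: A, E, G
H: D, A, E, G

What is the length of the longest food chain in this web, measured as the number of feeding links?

4 links

One longest chain: H → D → A → C → B.
It has 5 species and 4 links.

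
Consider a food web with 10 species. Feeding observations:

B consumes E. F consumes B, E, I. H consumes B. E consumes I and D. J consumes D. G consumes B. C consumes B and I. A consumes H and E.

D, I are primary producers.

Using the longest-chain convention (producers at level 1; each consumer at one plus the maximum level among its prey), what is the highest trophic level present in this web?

5

Producers (level 1): D, I.
D → E → B → H → A gives A level 5.
No species has a prey at level 5, so no species reaches level 6.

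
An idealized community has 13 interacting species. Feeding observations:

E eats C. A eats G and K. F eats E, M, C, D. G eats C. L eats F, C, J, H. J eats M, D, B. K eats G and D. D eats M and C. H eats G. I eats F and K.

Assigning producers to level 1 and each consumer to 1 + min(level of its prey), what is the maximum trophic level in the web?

3

Producers (level 1): M, B, C.
Following each consumer down to its lowest-level prey: C → G → K (levels 1 through 3).
All prey of K (G 2, D 2) are at level 2 or above, so K is at level 1 + 2 = 3.
Every consumer has at least one prey at level 2 or below, so none exceeds level 3.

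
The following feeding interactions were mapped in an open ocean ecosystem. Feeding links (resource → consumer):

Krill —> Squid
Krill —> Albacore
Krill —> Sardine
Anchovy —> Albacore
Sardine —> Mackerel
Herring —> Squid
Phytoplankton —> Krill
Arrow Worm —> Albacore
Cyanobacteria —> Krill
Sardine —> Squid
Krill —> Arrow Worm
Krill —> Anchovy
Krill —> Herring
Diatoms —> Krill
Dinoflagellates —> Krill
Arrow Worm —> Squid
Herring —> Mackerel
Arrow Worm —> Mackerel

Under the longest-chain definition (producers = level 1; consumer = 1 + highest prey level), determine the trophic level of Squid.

Dinoflagellates is a producer → level 1.
Krill eats Dinoflagellates (level 1); other prey at levels: Cyanobacteria 1, Diatoms 1, Phytoplankton 1 → level 2.
Sardine eats Krill → level 3.
Squid eats Sardine (level 3); other prey at levels: Krill 2, Arrow Worm 3, Herring 3 → level 4.

Trophic level 4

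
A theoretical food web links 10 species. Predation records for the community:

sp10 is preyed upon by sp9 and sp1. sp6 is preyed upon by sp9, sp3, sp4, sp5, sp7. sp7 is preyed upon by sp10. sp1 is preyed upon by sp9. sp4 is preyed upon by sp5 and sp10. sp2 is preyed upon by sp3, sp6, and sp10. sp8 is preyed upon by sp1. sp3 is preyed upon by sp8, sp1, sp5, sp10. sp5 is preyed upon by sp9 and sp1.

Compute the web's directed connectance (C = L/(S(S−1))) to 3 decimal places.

C = 0.233

The web has S = 10 species and L = 21 feeding links.
C = L / (S(S−1)) = 21 / 90 = 0.2333 ≈ 0.233.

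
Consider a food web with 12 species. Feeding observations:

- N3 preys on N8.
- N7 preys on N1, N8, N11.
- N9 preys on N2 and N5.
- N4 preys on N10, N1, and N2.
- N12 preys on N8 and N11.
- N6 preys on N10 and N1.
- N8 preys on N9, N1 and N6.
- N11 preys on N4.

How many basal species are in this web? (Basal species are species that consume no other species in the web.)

Basal species (no prey listed): N5, N2, N10, N1.
Count: 4.

4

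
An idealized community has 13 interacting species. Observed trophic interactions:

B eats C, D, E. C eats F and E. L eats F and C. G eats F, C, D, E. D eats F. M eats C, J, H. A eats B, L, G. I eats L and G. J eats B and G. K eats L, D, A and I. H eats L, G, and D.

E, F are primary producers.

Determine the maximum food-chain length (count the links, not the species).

One longest chain: E → C → L → H → M.
It has 5 species and 4 links.

4 links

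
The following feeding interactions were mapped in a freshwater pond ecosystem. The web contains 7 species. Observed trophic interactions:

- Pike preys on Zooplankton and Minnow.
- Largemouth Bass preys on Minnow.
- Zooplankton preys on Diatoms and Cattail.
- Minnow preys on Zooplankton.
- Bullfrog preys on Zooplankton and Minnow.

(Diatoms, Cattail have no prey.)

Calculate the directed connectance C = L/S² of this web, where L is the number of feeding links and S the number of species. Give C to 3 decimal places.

The web has S = 7 species and L = 8 feeding links.
C = L / S² = 8 / 49 = 0.1633 ≈ 0.163.

C = 0.163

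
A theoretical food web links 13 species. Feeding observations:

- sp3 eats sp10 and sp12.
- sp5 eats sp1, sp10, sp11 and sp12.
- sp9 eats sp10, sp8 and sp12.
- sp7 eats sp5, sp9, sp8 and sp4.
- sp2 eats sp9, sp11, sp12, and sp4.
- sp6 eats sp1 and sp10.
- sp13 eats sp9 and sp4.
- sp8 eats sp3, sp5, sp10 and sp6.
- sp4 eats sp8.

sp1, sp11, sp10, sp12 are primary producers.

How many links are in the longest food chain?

One longest chain: sp1 → sp6 → sp8 → sp9 → sp7.
It has 5 species and 4 links.

4 links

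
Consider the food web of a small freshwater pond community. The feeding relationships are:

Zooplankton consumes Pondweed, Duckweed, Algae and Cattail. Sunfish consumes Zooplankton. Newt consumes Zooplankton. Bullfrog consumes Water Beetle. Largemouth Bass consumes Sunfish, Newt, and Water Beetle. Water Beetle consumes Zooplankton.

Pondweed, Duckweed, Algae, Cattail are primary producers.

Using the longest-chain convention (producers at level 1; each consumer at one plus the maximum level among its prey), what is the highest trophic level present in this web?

Producers (level 1): Pondweed, Duckweed, Algae, Cattail.
Pondweed → Zooplankton → Water Beetle → Bullfrog gives Bullfrog level 4.
No species has a prey at level 4, so no species reaches level 5.

4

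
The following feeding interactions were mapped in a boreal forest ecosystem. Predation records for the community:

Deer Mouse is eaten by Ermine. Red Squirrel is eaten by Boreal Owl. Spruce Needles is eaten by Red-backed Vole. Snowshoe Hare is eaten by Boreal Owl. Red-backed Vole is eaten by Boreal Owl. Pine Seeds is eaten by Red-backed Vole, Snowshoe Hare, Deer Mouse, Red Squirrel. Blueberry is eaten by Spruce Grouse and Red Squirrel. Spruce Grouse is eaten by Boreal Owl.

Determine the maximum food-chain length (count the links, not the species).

2 links

One longest chain: Pine Seeds → Red Squirrel → Boreal Owl.
It has 3 species and 2 links.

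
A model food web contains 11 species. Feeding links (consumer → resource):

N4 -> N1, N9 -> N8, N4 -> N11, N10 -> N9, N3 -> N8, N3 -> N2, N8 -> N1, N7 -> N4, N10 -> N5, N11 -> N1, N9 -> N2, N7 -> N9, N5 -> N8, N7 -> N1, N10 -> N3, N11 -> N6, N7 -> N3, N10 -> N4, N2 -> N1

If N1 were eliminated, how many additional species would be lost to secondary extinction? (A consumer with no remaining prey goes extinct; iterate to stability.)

Remove N1.
Round 1: N2 (all prey gone), N8 (all prey gone) → extinct.
Round 2: N3 (all prey gone), N9 (all prey gone), N5 (all prey gone) → extinct.
No further losses. Total secondary extinctions: 5.

5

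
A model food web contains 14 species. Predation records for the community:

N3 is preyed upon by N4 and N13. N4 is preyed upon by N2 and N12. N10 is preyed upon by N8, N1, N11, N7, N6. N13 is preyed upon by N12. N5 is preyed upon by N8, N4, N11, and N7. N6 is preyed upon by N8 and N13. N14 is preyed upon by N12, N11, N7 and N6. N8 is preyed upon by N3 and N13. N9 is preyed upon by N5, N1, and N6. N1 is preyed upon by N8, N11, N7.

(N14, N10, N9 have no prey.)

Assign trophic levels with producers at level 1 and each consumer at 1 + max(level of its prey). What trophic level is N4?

N9 is a producer → level 1.
N5 eats N9 → level 2.
N8 eats N5 (level 2); other prey at levels: N10 1, N1 2, N6 2 → level 3.
N3 eats N8 → level 4.
N4 eats N3 (level 4); other prey at levels: N5 2 → level 5.

Trophic level 5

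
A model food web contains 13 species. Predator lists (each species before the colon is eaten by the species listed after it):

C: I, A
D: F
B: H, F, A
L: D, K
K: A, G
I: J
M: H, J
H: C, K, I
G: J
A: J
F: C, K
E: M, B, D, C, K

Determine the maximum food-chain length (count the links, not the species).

5 links

One longest chain: E → M → H → C → I → J.
It has 6 species and 5 links.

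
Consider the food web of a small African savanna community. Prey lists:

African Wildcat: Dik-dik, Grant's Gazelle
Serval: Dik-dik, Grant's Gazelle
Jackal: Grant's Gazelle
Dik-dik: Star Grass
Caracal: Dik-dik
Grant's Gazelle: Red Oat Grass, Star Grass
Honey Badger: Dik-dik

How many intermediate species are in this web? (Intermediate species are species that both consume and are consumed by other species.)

2

Intermediate species (has both prey and predators): Dik-dik, Grant's Gazelle.
Count: 2.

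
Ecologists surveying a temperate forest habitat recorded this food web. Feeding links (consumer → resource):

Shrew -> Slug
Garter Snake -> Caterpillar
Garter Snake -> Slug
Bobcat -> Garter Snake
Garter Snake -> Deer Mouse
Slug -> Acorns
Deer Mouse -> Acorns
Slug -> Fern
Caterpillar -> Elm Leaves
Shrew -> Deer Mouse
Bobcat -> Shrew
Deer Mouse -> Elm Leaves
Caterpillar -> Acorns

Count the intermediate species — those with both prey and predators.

5

Intermediate species (has both prey and predators): Slug, Deer Mouse, Caterpillar, Shrew, Garter Snake.
Count: 5.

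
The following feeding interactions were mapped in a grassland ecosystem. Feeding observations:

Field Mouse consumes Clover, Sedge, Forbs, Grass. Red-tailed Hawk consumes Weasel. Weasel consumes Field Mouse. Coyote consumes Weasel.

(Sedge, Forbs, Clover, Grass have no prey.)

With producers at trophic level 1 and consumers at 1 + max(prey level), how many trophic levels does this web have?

Producers (level 1): Sedge, Forbs, Clover, Grass.
Sedge → Field Mouse → Weasel → Red-tailed Hawk gives Red-tailed Hawk level 4.
No species has a prey at level 4, so no species reaches level 5.

4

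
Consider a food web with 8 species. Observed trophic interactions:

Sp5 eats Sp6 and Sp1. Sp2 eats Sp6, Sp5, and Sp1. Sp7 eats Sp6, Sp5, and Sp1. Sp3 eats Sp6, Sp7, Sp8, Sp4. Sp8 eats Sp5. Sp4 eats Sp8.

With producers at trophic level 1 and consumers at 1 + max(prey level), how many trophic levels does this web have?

5

Producers (level 1): Sp1, Sp6.
Sp1 → Sp5 → Sp8 → Sp4 → Sp3 gives Sp3 level 5.
No species has a prey at level 5, so no species reaches level 6.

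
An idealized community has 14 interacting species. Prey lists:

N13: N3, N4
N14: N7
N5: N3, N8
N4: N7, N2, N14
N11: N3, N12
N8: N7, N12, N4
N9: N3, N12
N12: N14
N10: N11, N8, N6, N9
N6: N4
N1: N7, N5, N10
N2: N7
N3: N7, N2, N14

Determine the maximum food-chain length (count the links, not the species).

One longest chain: N7 → N14 → N12 → N8 → N5 → N1.
It has 6 species and 5 links.

5 links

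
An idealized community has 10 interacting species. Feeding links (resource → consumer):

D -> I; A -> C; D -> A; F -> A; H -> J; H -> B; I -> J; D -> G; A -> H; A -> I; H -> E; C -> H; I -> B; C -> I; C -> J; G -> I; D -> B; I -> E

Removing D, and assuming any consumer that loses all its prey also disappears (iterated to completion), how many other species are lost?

Remove D.
Round 1: G (all prey gone) → extinct.
No further losses. Total secondary extinctions: 1.

1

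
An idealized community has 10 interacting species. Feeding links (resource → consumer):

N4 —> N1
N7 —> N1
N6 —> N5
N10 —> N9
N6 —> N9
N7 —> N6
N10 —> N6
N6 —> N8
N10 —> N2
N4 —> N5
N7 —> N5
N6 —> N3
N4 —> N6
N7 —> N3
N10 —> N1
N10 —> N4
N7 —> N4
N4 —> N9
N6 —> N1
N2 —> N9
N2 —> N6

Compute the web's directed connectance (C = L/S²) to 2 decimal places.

C = 0.21

The web has S = 10 species and L = 21 feeding links.
C = L / S² = 21 / 100 = 0.2100 ≈ 0.21.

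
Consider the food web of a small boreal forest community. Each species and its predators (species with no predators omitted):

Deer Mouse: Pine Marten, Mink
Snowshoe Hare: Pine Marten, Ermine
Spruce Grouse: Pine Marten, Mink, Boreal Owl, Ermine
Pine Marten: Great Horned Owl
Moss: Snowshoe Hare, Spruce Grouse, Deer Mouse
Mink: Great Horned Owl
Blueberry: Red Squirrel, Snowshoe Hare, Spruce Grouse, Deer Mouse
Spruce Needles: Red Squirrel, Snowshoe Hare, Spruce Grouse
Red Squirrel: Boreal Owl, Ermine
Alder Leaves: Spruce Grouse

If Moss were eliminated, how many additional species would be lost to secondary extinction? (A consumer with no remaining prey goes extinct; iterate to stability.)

Remove Moss.
Every predator of it retains at least one other prey: Snowshoe Hare still has Spruce Needles, Blueberry; Spruce Grouse still has Spruce Needles, Blueberry, Alder Leaves; Deer Mouse still has Blueberry.
No consumer loses all prey, so no secondary extinctions occur.

0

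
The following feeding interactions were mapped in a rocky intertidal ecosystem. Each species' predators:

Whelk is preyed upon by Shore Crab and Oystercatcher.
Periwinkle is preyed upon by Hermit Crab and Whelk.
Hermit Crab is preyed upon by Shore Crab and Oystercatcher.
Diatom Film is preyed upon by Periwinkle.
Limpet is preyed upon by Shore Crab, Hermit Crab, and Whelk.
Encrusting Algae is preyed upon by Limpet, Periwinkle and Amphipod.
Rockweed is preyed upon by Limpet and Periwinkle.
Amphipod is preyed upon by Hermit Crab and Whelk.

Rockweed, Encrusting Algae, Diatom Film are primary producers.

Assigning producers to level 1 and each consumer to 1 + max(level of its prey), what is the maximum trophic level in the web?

4

Producers (level 1): Rockweed, Encrusting Algae, Diatom Film.
Rockweed → Periwinkle → Hermit Crab → Oystercatcher gives Oystercatcher level 4.
No species has a prey at level 4, so no species reaches level 5.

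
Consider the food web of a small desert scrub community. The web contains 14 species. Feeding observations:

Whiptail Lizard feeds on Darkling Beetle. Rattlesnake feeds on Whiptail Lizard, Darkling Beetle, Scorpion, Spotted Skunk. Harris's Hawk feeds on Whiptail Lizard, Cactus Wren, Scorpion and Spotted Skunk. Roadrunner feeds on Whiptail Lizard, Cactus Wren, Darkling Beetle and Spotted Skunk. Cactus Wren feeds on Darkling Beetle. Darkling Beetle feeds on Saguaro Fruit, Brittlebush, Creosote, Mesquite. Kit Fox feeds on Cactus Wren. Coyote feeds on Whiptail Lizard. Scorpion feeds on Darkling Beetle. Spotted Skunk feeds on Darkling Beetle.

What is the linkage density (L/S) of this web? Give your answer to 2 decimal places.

L/S = 1.57

There are L = 22 links among S = 14 species.
L/S = 22/14 = 1.5714 ≈ 1.57.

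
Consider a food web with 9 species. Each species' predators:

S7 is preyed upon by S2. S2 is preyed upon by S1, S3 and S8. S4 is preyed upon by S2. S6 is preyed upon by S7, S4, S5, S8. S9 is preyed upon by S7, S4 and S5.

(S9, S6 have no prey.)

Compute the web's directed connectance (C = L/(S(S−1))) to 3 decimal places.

The web has S = 9 species and L = 12 feeding links.
C = L / (S(S−1)) = 12 / 72 = 0.1667 ≈ 0.167.

C = 0.167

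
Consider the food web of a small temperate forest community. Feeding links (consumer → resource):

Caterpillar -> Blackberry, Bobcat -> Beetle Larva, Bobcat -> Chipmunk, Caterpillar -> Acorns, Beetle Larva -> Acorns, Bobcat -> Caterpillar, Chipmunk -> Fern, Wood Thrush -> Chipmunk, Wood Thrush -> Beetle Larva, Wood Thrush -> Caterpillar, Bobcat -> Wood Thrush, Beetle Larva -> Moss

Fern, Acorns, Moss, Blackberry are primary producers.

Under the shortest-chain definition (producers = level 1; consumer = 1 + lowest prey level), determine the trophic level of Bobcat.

Acorns is a producer → level 1.
Caterpillar eats Acorns → level 2.
Bobcat eats Caterpillar → level 3.
No prey of Bobcat is below level 2, so 3 is the minimum.

Trophic level 3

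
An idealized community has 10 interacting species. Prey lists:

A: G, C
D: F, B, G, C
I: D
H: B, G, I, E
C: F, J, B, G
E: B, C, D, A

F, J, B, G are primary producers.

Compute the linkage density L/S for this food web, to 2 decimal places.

L/S = 1.90

There are L = 19 links among S = 10 species.
L/S = 19/10 = 1.9000 ≈ 1.90.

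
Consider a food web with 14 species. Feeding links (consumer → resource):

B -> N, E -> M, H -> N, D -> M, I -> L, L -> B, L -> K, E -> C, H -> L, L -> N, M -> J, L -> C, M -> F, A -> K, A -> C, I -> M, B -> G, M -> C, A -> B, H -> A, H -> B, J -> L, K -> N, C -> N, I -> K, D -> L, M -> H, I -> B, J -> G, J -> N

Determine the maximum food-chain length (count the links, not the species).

One longest chain: N → C → A → H → M → D.
It has 6 species and 5 links.

5 links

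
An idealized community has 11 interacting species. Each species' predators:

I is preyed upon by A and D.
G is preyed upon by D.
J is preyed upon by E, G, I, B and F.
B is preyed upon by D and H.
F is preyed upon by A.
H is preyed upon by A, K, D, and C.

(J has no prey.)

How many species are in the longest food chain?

One longest chain: J → B → H → D.
It has 4 species and 3 links.

4 species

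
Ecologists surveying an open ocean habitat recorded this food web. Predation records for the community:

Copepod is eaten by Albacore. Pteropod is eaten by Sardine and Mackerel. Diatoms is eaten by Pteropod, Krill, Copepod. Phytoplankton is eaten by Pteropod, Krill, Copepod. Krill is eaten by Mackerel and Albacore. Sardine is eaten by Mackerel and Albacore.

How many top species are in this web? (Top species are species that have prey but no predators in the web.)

2

Top species (has prey, but nothing eats it): Albacore, Mackerel.
Count: 2.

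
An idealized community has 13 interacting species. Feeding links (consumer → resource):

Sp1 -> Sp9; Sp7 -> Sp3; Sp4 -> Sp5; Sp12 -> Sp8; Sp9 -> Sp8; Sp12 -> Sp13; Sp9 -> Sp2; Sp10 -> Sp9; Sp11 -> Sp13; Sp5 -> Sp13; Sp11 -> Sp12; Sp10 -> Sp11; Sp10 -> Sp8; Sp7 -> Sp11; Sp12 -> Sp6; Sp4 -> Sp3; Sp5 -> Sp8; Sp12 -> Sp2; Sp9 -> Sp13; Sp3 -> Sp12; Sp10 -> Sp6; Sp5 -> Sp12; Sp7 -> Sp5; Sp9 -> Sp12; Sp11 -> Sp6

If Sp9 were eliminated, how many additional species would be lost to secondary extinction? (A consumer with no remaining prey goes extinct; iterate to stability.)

1

Remove Sp9.
Round 1: Sp1 (all prey gone) → extinct.
No further losses. Total secondary extinctions: 1.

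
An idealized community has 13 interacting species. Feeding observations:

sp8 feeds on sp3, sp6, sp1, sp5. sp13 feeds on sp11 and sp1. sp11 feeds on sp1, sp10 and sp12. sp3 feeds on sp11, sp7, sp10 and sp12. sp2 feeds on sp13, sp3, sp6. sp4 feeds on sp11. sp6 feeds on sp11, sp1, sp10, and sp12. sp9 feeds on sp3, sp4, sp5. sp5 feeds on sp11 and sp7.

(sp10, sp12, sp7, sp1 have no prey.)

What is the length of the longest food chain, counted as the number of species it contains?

4 species

One longest chain: sp10 → sp11 → sp5 → sp8.
It has 4 species and 3 links.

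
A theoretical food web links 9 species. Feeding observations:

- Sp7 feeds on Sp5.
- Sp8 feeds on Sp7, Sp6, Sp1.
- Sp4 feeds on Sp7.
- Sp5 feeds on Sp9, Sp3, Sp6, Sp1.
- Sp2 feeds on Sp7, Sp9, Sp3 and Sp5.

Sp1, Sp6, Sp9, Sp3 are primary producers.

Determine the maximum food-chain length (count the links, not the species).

3 links

One longest chain: Sp1 → Sp5 → Sp7 → Sp2.
It has 4 species and 3 links.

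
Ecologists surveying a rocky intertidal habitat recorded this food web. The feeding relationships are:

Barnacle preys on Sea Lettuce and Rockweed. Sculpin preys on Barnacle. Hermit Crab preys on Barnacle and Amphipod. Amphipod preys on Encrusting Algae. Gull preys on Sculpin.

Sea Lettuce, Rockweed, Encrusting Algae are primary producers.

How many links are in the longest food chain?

One longest chain: Sea Lettuce → Barnacle → Sculpin → Gull.
It has 4 species and 3 links.

3 links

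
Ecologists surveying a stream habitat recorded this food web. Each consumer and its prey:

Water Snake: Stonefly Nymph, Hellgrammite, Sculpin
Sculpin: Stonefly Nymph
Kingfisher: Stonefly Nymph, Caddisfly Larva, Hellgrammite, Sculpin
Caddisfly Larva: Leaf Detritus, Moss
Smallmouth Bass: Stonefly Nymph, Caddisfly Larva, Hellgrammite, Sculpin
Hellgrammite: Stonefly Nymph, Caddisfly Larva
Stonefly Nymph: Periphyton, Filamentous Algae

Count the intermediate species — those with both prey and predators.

Intermediate species (has both prey and predators): Stonefly Nymph, Caddisfly Larva, Hellgrammite, Sculpin.
Count: 4.

4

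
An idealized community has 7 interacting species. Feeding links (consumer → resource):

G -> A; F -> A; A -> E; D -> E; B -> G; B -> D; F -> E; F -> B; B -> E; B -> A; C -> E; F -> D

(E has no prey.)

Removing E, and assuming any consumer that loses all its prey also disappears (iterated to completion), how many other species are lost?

6

Remove E.
Round 1: C (all prey gone), A (all prey gone), D (all prey gone) → extinct.
Round 2: G (all prey gone) → extinct.
Round 3: B (all prey gone) → extinct.
Round 4: F (all prey gone) → extinct.
No further losses. Total secondary extinctions: 6.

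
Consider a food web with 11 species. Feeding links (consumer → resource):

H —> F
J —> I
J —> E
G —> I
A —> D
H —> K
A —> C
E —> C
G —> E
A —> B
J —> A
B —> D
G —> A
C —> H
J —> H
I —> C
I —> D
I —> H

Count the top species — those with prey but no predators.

Top species (has prey, but nothing eats it): G, J.
Count: 2.

2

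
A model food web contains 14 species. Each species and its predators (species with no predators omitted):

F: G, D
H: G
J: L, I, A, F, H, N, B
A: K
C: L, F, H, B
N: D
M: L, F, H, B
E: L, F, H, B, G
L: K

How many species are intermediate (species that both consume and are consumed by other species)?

Intermediate species (has both prey and predators): L, A, F, H, N.
Count: 5.

5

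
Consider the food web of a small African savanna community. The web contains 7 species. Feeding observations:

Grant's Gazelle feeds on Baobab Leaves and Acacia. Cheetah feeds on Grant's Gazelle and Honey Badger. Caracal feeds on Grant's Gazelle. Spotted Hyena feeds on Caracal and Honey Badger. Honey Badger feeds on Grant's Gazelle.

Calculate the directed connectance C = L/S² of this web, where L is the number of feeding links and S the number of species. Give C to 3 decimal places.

C = 0.163

The web has S = 7 species and L = 8 feeding links.
C = L / S² = 8 / 49 = 0.1633 ≈ 0.163.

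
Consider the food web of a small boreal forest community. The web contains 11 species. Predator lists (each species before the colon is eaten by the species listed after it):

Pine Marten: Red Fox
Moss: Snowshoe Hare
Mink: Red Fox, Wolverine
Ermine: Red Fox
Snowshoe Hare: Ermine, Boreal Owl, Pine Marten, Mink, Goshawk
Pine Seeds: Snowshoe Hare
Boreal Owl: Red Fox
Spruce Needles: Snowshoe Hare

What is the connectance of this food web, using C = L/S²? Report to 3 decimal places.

C = 0.107

The web has S = 11 species and L = 13 feeding links.
C = L / S² = 13 / 121 = 0.1074 ≈ 0.107.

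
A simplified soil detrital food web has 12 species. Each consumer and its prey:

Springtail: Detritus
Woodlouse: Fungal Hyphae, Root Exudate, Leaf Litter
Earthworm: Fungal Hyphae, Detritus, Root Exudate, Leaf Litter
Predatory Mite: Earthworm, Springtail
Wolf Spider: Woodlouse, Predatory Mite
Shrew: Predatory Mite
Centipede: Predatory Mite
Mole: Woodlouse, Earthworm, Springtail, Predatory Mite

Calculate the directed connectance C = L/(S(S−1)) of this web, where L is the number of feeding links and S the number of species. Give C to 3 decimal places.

The web has S = 12 species and L = 18 feeding links.
C = L / (S(S−1)) = 18 / 132 = 0.1364 ≈ 0.136.

C = 0.136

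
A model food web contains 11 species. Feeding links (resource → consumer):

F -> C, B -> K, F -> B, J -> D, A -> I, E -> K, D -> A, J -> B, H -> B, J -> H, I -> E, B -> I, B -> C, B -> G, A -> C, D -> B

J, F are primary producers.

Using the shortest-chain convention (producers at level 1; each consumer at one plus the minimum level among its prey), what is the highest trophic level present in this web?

Producers (level 1): J, F.
Following each consumer down to its lowest-level prey: J → B → I → E (levels 1 through 4).
All prey of E (I 3) are at level 3 or above, so E is at level 1 + 3 = 4.
Every consumer has at least one prey at level 3 or below, so none exceeds level 4.

4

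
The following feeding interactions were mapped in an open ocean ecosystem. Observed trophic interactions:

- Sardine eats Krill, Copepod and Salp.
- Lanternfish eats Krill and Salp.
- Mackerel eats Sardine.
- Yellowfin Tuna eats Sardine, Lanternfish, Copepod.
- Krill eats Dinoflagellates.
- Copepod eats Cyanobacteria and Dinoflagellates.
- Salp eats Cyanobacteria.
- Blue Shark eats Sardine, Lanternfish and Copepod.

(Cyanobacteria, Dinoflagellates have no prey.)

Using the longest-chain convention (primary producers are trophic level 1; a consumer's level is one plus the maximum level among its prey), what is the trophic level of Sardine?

Trophic level 3

Dinoflagellates is a producer → level 1.
Krill eats Dinoflagellates → level 2.
Sardine eats Krill (level 2); other prey at levels: Salp 2, Copepod 2 → level 3.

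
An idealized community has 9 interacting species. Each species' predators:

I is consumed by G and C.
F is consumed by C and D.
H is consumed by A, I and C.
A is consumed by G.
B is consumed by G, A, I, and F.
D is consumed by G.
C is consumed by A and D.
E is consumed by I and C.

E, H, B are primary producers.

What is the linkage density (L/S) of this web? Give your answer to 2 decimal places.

There are L = 17 links among S = 9 species.
L/S = 17/9 = 1.8889 ≈ 1.89.

L/S = 1.89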